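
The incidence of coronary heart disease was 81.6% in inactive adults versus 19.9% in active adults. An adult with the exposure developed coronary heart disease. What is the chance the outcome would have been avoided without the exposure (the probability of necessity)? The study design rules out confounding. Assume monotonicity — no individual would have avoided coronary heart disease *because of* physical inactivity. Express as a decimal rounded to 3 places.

p₁ = 0.816, p₀ = 0.199.
Under exogeneity and monotonicity, PN = (p₁ − p₀) / p₁.
PN = (0.816 − 0.199) / 0.816 = 0.617 / 0.816 ≈ 0.7561

PN ≈ 0.756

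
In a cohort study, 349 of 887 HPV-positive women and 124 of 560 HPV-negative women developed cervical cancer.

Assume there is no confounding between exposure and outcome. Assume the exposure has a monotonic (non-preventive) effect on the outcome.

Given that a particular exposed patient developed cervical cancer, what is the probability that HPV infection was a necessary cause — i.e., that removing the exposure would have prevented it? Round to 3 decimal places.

PN ≈ 0.437

p₁ = P(outcome | exposed) = 349/887 = 0.39346
p₀ = P(outcome | unexposed) = 124/560 = 0.22143
Under exogeneity and monotonicity, PN = (p₁ − p₀) / p₁.
PN = (0.39346 − 0.22143) / 0.39346 = 0.17203 / 0.39346 ≈ 0.4372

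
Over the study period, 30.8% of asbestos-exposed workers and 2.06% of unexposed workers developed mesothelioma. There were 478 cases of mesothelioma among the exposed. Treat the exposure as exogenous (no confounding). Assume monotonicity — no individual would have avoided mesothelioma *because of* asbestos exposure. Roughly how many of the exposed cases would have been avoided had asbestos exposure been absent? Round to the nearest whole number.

about 446 cases

p₁ = 0.308, p₀ = 0.0206.
PN = (p₁ − p₀)/p₁ = (0.308 − 0.0206) / 0.308 ≈ 0.93312.
Attributable cases ≈ PN × (exposed cases) = 0.93312 × 478 ≈ 446.03.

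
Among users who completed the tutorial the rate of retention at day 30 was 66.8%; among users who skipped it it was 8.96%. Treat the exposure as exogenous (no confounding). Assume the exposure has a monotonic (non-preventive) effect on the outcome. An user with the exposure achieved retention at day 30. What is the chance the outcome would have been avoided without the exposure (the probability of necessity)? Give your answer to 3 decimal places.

p₁ = 0.668, p₀ = 0.0896.
Under exogeneity and monotonicity, PN = (p₁ − p₀) / p₁.
PN = (0.668 − 0.0896) / 0.668 = 0.5784 / 0.668 ≈ 0.8659

PN ≈ 0.866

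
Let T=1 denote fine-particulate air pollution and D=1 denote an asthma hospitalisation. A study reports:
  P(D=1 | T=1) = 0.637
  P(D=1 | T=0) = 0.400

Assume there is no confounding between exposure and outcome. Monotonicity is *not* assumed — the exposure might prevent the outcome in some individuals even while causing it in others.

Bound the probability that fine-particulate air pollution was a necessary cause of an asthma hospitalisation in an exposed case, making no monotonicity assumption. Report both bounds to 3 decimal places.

Let p₁ = 0.637, p₀ = 0.4.
Under exogeneity alone the bounds on PN are max{0,(p₁−p₀)/p₁} ≤ PN ≤ min{1,(1−p₀)/p₁}.
  lower = (p₁ − p₀)/p₁ = 0.237 / 0.637 ≈ 0.3721
  upper = min{1, (1 − p₀)/p₁} = 0.6 / 0.637 ≈ 0.9419

0.372 ≤ PN ≤ 0.942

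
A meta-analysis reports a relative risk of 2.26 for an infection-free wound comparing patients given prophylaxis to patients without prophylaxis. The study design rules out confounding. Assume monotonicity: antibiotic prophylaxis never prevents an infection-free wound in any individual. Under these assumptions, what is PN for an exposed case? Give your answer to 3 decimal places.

Under exogeneity and monotonicity, PN = (RR − 1) / RR = 1 − 1/RR.
PN = (2.26 − 1) / 2.26 = 1.26 / 2.26 ≈ 0.5575

PN ≈ 0.558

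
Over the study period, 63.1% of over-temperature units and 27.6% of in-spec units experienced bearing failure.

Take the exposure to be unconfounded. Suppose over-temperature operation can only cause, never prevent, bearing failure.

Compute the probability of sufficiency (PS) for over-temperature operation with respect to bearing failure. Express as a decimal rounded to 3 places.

p₁ = 0.631, p₀ = 0.276.
Under exogeneity and monotonicity, PS = (p₁ − p₀) / (1 − p₀).
PS = (0.631 − 0.276) / (1 − 0.276) = 0.355 / 0.724 ≈ 0.4903

PS ≈ 0.490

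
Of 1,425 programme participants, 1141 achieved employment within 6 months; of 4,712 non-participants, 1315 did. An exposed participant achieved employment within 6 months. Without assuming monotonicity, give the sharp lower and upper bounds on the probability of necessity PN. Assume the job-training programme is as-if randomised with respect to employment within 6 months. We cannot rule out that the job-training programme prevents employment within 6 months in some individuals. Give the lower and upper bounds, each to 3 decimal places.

p₁ = P(outcome | exposed) = 1141/1425 = 0.8007
p₀ = P(outcome | unexposed) = 1315/4712 = 0.27907
Under exogeneity alone the bounds on PN are max{0,(p₁−p₀)/p₁} ≤ PN ≤ min{1,(1−p₀)/p₁}.
  lower = (p₁ − p₀)/p₁ = 0.52163 / 0.8007 ≈ 0.6515
  upper = min{1, (1 − p₀)/p₁} = 0.72093 / 0.8007 ≈ 0.9004

0.651 ≤ PN ≤ 0.900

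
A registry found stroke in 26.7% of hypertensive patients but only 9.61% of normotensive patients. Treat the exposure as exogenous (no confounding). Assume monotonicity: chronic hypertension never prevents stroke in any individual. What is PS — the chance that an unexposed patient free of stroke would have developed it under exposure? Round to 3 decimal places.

p₁ = 0.267, p₀ = 0.0961.
Under exogeneity and monotonicity, PS = (p₁ − p₀) / (1 − p₀).
PS = (0.267 − 0.0961) / (1 − 0.0961) = 0.1709 / 0.9039 ≈ 0.1891

PS ≈ 0.189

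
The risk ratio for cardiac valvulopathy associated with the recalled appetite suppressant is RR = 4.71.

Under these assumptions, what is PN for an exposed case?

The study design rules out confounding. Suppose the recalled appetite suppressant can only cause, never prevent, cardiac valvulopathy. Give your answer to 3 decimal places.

PN ≈ 0.788

Under exogeneity and monotonicity, PN = (RR − 1) / RR = 1 − 1/RR.
PN = (4.71 − 1) / 4.71 = 3.71 / 4.71 ≈ 0.7877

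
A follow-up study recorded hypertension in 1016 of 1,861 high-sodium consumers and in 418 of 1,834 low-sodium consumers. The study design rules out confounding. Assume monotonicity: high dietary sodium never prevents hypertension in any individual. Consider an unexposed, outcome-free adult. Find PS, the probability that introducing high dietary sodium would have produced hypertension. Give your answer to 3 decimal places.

PS ≈ 0.412

p₁ = P(outcome | exposed) = 1016/1861 = 0.54594
p₀ = P(outcome | unexposed) = 418/1834 = 0.22792
Under exogeneity and monotonicity, PS = (p₁ − p₀) / (1 − p₀).
PS = (0.54594 − 0.22792) / (1 − 0.22792) = 0.31803 / 0.77208 ≈ 0.4119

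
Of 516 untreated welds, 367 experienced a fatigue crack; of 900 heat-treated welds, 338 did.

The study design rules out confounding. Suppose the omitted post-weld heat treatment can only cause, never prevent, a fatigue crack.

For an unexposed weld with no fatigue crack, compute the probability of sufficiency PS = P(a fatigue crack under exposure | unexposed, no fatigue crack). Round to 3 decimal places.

p₁ = P(outcome | exposed) = 367/516 = 0.71124
p₀ = P(outcome | unexposed) = 338/900 = 0.37556
Under exogeneity and monotonicity, PS = (p₁ − p₀) / (1 − p₀).
PS = (0.71124 − 0.37556) / (1 − 0.37556) = 0.33568 / 0.62444 ≈ 0.5376

PS ≈ 0.538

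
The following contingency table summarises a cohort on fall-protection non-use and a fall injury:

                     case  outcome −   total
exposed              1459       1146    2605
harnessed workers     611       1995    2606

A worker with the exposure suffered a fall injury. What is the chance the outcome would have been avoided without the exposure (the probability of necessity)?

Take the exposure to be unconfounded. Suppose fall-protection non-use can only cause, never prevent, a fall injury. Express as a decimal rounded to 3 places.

p₁ = P(outcome | exposed) = 1459/2605 = 0.56008
p₀ = P(outcome | unexposed) = 611/2606 = 0.23446
Under exogeneity and monotonicity, PN = (p₁ − p₀)/p₁.
PN = (0.56008 − 0.23446) / 0.56008 ≈ 0.5814

PN ≈ 0.581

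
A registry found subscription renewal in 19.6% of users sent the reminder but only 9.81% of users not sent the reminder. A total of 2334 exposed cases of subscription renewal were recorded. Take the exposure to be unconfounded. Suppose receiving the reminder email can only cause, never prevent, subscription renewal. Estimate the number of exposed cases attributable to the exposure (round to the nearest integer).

p₁ = 0.196, p₀ = 0.0981.
PN = (p₁ − p₀)/p₁ = (0.196 − 0.0981) / 0.196 ≈ 0.49949.
Attributable cases ≈ PN × (exposed cases) = 0.49949 × 2334 ≈ 1165.81.

about 1166 cases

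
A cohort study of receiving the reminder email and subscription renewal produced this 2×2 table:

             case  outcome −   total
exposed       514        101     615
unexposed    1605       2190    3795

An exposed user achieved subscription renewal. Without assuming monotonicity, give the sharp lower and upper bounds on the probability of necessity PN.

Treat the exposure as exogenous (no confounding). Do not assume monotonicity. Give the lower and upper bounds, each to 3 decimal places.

p₁ = P(outcome | exposed) = 514/615 = 0.83577
p₀ = P(outcome | unexposed) = 1605/3795 = 0.42292
Under exogeneity alone the bounds on PN are max{0,(p₁−p₀)/p₁} ≤ PN ≤ min{1,(1−p₀)/p₁}.
  lower = (p₁ − p₀)/p₁ = 0.41285 / 0.83577 ≈ 0.4940
  upper = min{1, (1 − p₀)/p₁} = 0.57708 / 0.83577 ≈ 0.6905

0.494 ≤ PN ≤ 0.690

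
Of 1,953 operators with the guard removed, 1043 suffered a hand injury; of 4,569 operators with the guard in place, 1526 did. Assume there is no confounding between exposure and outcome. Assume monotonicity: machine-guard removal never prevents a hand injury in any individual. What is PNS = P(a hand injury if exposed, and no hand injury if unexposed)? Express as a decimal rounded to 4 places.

PNS ≈ 0.2001

p₁ = P(outcome | exposed) = 1043/1953 = 0.53405
p₀ = P(outcome | unexposed) = 1526/4569 = 0.33399
Under exogeneity and monotonicity, PNS = p₁ − p₀.
PNS = 0.53405 − 0.33399 = 0.20006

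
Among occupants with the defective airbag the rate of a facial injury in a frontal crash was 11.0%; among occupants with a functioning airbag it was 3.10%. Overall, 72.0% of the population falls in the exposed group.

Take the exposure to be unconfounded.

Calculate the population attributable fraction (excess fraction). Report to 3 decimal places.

p₁ = 0.11, p₀ = 0.031.
Overall risk P(Y=1) = π·p₁ + (1−π)·p₀ = 0.72×0.11 + 0.28×0.031 = 0.08788.
Under exogeneity, PAF = [P(Y=1) − p₀] / P(Y=1).
PAF = (0.08788 − 0.031) / 0.08788 ≈ 0.6472

PAF ≈ 0.647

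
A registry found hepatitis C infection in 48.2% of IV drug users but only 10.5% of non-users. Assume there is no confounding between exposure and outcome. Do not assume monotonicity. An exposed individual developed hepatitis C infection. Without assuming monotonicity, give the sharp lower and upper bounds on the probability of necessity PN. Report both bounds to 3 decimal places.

p₁ = 0.482, p₀ = 0.105.
Under exogeneity alone the bounds on PN are max{0,(p₁−p₀)/p₁} ≤ PN ≤ min{1,(1−p₀)/p₁}.
  lower = (p₁ − p₀)/p₁ = 0.377 / 0.482 ≈ 0.7822
  upper = min{1, (1 − p₀)/p₁} = 0.895 / 0.482 ≈ 1.8568 → capped at 1

0.782 ≤ PN ≤ 1.000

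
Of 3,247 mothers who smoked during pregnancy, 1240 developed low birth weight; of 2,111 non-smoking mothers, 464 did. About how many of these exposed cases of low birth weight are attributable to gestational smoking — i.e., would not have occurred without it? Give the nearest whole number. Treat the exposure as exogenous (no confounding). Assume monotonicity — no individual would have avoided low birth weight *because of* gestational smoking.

p₁ = P(outcome | exposed) = 1240/3247 = 0.38189
p₀ = P(outcome | unexposed) = 464/2111 = 0.2198
PN = (p₁ − p₀)/p₁ = (0.38189 − 0.2198) / 0.38189 ≈ 0.42444.
Attributable cases ≈ PN × (exposed cases) = 0.42444 × 1240 ≈ 526.31.

about 526 cases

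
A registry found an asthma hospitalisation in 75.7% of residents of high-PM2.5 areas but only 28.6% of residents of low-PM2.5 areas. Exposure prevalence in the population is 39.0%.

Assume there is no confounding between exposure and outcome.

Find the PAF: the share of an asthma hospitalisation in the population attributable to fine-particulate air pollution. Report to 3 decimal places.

p₁ = 0.757, p₀ = 0.286.
Overall risk P(Y=1) = π·p₁ + (1−π)·p₀ = 0.39×0.757 + 0.61×0.286 = 0.46969.
Under exogeneity, PAF = [P(Y=1) − p₀] / P(Y=1).
PAF = (0.46969 − 0.286) / 0.46969 ≈ 0.3911

PAF ≈ 0.391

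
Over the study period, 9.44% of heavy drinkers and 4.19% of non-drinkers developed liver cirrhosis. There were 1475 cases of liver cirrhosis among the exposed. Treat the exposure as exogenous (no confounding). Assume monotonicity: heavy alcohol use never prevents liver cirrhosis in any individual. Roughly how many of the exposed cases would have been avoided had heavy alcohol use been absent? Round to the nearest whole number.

about 820 cases

p₁ = 0.0944, p₀ = 0.0419.
PN = (p₁ − p₀)/p₁ = (0.0944 − 0.0419) / 0.0944 ≈ 0.55614.
Attributable cases ≈ PN × (exposed cases) = 0.55614 × 1475 ≈ 820.31.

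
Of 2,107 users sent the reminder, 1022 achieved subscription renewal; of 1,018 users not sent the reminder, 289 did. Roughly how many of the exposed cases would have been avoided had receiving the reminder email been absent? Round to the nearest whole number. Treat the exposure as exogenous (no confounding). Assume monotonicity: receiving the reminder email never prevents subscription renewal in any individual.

about 424 cases

p₁ = P(outcome | exposed) = 1022/2107 = 0.48505
p₀ = P(outcome | unexposed) = 289/1018 = 0.28389
PN = (p₁ − p₀)/p₁ = (0.48505 − 0.28389) / 0.48505 ≈ 0.41472.
Attributable cases ≈ PN × (exposed cases) = 0.41472 × 1022 ≈ 423.84.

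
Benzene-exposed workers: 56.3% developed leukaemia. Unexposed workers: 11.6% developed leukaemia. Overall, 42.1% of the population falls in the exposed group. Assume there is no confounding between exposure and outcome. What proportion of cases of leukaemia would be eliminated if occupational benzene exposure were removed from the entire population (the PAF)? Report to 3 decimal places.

PAF ≈ 0.619

p₁ = 0.563, p₀ = 0.116.
Overall risk P(Y=1) = π·p₁ + (1−π)·p₀ = 0.421×0.563 + 0.579×0.116 = 0.30419.
Under exogeneity, PAF = [P(Y=1) − p₀] / P(Y=1).
PAF = (0.30419 − 0.116) / 0.30419 ≈ 0.6187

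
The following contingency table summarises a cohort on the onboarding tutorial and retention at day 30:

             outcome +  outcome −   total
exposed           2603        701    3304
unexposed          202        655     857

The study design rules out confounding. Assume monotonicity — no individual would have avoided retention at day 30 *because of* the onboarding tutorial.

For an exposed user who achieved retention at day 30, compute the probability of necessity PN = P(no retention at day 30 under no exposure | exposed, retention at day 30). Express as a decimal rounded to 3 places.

PN ≈ 0.701

p₁ = P(outcome | exposed) = 2603/3304 = 0.78783
p₀ = P(outcome | unexposed) = 202/857 = 0.23571
Under exogeneity and monotonicity, PN = (p₁ − p₀)/p₁.
PN = (0.78783 − 0.23571) / 0.78783 ≈ 0.7008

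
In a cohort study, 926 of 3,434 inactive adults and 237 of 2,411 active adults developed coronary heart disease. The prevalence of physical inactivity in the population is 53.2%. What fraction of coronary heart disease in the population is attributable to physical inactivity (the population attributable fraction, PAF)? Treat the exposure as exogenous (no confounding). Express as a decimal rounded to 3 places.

PAF ≈ 0.481

p₁ = P(outcome | exposed) = 926/3434 = 0.26966
p₀ = P(outcome | unexposed) = 237/2411 = 0.098299
Overall risk P(Y=1) = π·p₁ + (1−π)·p₀ = 0.532×0.26966 + 0.468×0.098299 = 0.18946.
Under exogeneity, PAF = [P(Y=1) − p₀] / P(Y=1).
PAF = (0.18946 − 0.098299) / 0.18946 ≈ 0.4812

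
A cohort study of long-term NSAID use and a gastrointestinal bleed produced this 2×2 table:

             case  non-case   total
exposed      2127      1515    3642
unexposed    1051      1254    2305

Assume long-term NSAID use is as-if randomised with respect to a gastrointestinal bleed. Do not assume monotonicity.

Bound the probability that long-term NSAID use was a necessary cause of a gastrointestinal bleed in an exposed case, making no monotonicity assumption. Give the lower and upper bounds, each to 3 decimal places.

p₁ = P(outcome | exposed) = 2127/3642 = 0.58402
p₀ = P(outcome | unexposed) = 1051/2305 = 0.45597
Under exogeneity alone the bounds on PN are max{0,(p₁−p₀)/p₁} ≤ PN ≤ min{1,(1−p₀)/p₁}.
  lower = (p₁ − p₀)/p₁ = 0.12805 / 0.58402 ≈ 0.2193
  upper = min{1, (1 − p₀)/p₁} = 0.54403 / 0.58402 ≈ 0.9315

0.219 ≤ PN ≤ 0.932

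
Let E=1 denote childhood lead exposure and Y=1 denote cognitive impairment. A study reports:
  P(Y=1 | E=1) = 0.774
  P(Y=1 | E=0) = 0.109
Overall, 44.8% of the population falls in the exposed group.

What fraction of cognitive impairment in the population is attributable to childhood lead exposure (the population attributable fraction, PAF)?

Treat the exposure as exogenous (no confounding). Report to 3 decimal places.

PAF ≈ 0.732

Let p₁ = 0.774, p₀ = 0.109.
Overall risk P(Y=1) = π·p₁ + (1−π)·p₀ = 0.448×0.774 + 0.552×0.109 = 0.40692.
Under exogeneity, PAF = [P(Y=1) − p₀] / P(Y=1).
PAF = (0.40692 − 0.109) / 0.40692 ≈ 0.7321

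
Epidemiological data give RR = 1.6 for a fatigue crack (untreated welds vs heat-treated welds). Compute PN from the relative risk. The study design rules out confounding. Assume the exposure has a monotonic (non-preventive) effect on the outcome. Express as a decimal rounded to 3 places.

Under exogeneity and monotonicity, PN = (RR − 1) / RR = 1 − 1/RR.
PN = (1.6 − 1) / 1.6 = 0.6 / 1.6 ≈ 0.3750

PN ≈ 0.375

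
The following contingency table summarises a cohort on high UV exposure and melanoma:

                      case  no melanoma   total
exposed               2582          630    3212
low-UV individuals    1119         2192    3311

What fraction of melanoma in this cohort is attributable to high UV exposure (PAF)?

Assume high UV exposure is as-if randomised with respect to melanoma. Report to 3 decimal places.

PAF ≈ 0.404

p₁ = P(outcome | exposed) = 2582/3212 = 0.80386
p₀ = P(outcome | unexposed) = 1119/3311 = 0.33796
Exposure prevalence π = 3212/6523 = 0.49241; overall risk P(Y=1) = 0.56738.
Under exogeneity, PAF = [P(Y=1) − p₀]/P(Y=1).
PAF = (0.56738 − 0.33796) / 0.56738 ≈ 0.4043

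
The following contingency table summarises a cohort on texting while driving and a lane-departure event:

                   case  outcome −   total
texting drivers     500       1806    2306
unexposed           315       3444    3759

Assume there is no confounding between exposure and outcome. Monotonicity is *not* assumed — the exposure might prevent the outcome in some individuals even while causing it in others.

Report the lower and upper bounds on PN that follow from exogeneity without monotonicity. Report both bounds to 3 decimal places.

0.614 ≤ PN ≤ 1.000

p₁ = P(outcome | exposed) = 500/2306 = 0.21683
p₀ = P(outcome | unexposed) = 315/3759 = 0.083799
Under exogeneity alone the bounds on PN are max{0,(p₁−p₀)/p₁} ≤ PN ≤ min{1,(1−p₀)/p₁}.
  lower = (p₁ − p₀)/p₁ = 0.13303 / 0.21683 ≈ 0.6135
  upper = min{1, (1 − p₀)/p₁} = 0.9162 / 0.21683 ≈ 4.2255 → capped at 1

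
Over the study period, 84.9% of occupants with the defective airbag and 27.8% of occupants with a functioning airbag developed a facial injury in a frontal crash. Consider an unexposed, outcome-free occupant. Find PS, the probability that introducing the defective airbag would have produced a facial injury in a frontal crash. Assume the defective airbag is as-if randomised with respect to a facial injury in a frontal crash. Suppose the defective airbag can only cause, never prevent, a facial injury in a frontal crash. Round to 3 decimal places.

PS ≈ 0.791

p₁ = 0.849, p₀ = 0.278.
Under exogeneity and monotonicity, PS = (p₁ − p₀) / (1 − p₀).
PS = (0.849 − 0.278) / (1 − 0.278) = 0.571 / 0.722 ≈ 0.7909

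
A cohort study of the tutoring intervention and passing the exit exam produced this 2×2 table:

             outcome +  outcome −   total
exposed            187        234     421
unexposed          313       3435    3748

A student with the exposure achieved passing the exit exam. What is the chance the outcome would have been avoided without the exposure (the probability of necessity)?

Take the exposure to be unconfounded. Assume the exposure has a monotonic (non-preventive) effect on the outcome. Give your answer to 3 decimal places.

PN ≈ 0.812

p₁ = P(outcome | exposed) = 187/421 = 0.44418
p₀ = P(outcome | unexposed) = 313/3748 = 0.083511
Under exogeneity and monotonicity, PN = (p₁ − p₀) / p₁.
PN = (0.44418 − 0.083511) / 0.44418 = 0.36067 / 0.44418 ≈ 0.8120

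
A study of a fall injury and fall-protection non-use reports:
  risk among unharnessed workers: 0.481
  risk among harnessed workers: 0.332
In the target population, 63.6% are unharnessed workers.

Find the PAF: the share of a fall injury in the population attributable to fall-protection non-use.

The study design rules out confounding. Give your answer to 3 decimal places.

Let p₁ = 0.481, p₀ = 0.332.
Overall risk P(Y=1) = π·p₁ + (1−π)·p₀ = 0.636×0.481 + 0.364×0.332 = 0.42676.
Under exogeneity, PAF = [P(Y=1) − p₀] / P(Y=1).
PAF = (0.42676 − 0.332) / 0.42676 ≈ 0.2221

PAF ≈ 0.222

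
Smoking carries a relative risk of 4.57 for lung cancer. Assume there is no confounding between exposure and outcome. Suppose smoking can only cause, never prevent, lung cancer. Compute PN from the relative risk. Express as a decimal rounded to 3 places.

Under exogeneity and monotonicity, PN = (RR − 1) / RR = 1 − 1/RR.
PN = (4.57 − 1) / 4.57 = 3.57 / 4.57 ≈ 0.7812

PN ≈ 0.781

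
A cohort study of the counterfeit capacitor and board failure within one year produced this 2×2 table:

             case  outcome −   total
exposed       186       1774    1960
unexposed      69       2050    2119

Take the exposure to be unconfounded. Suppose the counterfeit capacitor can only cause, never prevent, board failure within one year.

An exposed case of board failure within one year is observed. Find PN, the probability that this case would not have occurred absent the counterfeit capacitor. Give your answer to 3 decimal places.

PN ≈ 0.657

p₁ = P(outcome | exposed) = 186/1960 = 0.094898
p₀ = P(outcome | unexposed) = 69/2119 = 0.032563
Under exogeneity and monotonicity, PN = (p₁ − p₀)/p₁.
PN = (0.094898 − 0.032563) / 0.094898 ≈ 0.6569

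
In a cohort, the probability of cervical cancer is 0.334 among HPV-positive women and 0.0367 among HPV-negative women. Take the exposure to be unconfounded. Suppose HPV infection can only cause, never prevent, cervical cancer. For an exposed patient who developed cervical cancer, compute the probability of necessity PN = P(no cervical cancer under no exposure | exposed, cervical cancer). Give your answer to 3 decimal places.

Let p₁ = 0.334, p₀ = 0.0367.
Under exogeneity and monotonicity, PN = (p₁ − p₀) / p₁.
PN = (0.334 − 0.0367) / 0.334 = 0.2973 / 0.334 ≈ 0.8901

PN ≈ 0.890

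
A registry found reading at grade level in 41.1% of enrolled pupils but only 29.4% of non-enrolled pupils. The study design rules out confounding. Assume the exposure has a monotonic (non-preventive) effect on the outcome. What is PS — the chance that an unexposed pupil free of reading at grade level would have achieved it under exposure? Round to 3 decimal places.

PS ≈ 0.166

p₁ = 0.411, p₀ = 0.294.
Under exogeneity and monotonicity, PS = (p₁ − p₀) / (1 − p₀).
PS = (0.411 − 0.294) / (1 − 0.294) = 0.117 / 0.706 ≈ 0.1657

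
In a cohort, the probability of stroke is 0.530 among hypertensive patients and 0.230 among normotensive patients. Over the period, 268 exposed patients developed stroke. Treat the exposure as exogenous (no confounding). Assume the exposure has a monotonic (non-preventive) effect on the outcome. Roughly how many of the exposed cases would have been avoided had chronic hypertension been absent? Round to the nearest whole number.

Let p₁ = 0.53, p₀ = 0.23.
PN = (p₁ − p₀)/p₁ = (0.53 − 0.23) / 0.53 ≈ 0.56604.
Attributable cases ≈ PN × (exposed cases) = 0.56604 × 268 ≈ 151.70.

about 152 cases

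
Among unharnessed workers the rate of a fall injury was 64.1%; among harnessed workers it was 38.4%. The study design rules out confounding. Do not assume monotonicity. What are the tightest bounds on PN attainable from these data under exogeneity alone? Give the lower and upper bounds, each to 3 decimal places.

p₁ = 0.641, p₀ = 0.384.
Under exogeneity alone the bounds on PN are max{0,(p₁−p₀)/p₁} ≤ PN ≤ min{1,(1−p₀)/p₁}.
  lower = (p₁ − p₀)/p₁ = 0.257 / 0.641 ≈ 0.4009
  upper = min{1, (1 − p₀)/p₁} = 0.616 / 0.641 ≈ 0.9610

0.401 ≤ PN ≤ 0.961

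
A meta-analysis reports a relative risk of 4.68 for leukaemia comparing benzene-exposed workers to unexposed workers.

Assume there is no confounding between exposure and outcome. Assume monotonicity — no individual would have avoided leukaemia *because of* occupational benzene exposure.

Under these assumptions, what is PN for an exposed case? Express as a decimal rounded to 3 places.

PN ≈ 0.786

Under exogeneity and monotonicity, PN = (RR − 1) / RR = 1 − 1/RR.
PN = (4.68 − 1) / 4.68 = 3.68 / 4.68 ≈ 0.7863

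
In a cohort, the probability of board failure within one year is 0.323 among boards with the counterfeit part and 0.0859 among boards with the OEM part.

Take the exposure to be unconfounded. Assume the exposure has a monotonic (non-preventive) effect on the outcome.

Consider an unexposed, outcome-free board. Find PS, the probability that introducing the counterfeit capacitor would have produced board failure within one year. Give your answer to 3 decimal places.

PS ≈ 0.259

Let p₁ = 0.323, p₀ = 0.0859.
Under exogeneity and monotonicity, PS = (p₁ − p₀) / (1 − p₀).
PS = (0.323 − 0.0859) / (1 − 0.0859) = 0.2371 / 0.9141 ≈ 0.2594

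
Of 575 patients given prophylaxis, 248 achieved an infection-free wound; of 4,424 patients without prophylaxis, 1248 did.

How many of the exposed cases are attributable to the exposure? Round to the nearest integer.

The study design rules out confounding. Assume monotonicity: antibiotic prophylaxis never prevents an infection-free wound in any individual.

p₁ = P(outcome | exposed) = 248/575 = 0.4313
p₀ = P(outcome | unexposed) = 1248/4424 = 0.2821
PN = (p₁ − p₀)/p₁ = (0.4313 − 0.2821) / 0.4313 ≈ 0.34594.
Attributable cases ≈ PN × (exposed cases) = 0.34594 × 248 ≈ 85.79.

about 86 cases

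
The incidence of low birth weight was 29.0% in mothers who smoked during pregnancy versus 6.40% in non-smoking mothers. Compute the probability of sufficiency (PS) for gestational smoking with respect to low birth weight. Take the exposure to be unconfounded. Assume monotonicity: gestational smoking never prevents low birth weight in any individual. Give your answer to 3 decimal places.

PS ≈ 0.241

p₁ = 0.29, p₀ = 0.064.
Under exogeneity and monotonicity, PS = (p₁ − p₀) / (1 − p₀).
PS = (0.29 − 0.064) / (1 − 0.064) = 0.226 / 0.936 ≈ 0.2415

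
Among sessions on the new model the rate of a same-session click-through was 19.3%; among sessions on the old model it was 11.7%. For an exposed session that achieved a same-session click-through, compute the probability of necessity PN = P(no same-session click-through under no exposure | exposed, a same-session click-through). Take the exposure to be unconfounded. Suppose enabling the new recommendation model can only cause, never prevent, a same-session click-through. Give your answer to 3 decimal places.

p₁ = 0.193, p₀ = 0.117.
Under exogeneity and monotonicity, PN = (p₁ − p₀) / p₁.
PN = (0.193 − 0.117) / 0.193 = 0.076 / 0.193 ≈ 0.3938

PN ≈ 0.394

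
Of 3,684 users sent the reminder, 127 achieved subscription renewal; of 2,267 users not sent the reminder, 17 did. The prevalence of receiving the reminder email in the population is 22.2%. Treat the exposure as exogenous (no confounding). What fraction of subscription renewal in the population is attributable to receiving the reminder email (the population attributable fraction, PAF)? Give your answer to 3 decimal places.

p₁ = P(outcome | exposed) = 127/3684 = 0.034473
p₀ = P(outcome | unexposed) = 17/2267 = 0.0074989
Overall risk P(Y=1) = π·p₁ + (1−π)·p₀ = 0.222×0.034473 + 0.778×0.0074989 = 0.013487.
Under exogeneity, PAF = [P(Y=1) − p₀] / P(Y=1).
PAF = (0.013487 − 0.0074989) / 0.013487 ≈ 0.4440

PAF ≈ 0.444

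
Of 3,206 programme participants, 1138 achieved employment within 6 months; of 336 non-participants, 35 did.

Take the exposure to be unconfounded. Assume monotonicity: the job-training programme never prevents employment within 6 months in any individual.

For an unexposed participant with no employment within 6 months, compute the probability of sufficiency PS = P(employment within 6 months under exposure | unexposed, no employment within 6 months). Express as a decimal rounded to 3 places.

PS ≈ 0.280

p₁ = P(outcome | exposed) = 1138/3206 = 0.35496
p₀ = P(outcome | unexposed) = 35/336 = 0.10417
Under exogeneity and monotonicity, PS = (p₁ − p₀) / (1 − p₀).
PS = (0.35496 − 0.10417) / (1 − 0.10417) = 0.25079 / 0.89583 ≈ 0.2800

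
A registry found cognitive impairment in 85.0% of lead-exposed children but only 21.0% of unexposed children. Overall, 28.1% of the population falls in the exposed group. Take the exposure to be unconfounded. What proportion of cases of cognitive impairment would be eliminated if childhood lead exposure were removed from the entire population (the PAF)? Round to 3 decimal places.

p₁ = 0.85, p₀ = 0.21.
Overall risk P(Y=1) = π·p₁ + (1−π)·p₀ = 0.281×0.85 + 0.719×0.21 = 0.38984.
Under exogeneity, PAF = [P(Y=1) − p₀] / P(Y=1).
PAF = (0.38984 − 0.21) / 0.38984 ≈ 0.4613

PAF ≈ 0.461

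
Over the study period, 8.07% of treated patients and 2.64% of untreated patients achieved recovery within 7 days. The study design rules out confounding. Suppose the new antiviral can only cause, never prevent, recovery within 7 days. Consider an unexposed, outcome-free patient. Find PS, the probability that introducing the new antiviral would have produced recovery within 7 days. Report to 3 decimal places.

PS ≈ 0.056

p₁ = 0.0807, p₀ = 0.0264.
Under exogeneity and monotonicity, PS = (p₁ − p₀) / (1 − p₀).
PS = (0.0807 − 0.0264) / (1 − 0.0264) = 0.0543 / 0.9736 ≈ 0.0558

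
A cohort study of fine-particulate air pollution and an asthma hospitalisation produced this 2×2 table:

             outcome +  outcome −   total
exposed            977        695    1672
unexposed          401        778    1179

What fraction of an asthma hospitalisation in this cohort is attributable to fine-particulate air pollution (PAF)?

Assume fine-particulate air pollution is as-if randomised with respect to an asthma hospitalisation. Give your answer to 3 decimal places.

PAF ≈ 0.296

p₁ = P(outcome | exposed) = 977/1672 = 0.58433
p₀ = P(outcome | unexposed) = 401/1179 = 0.34012
Exposure prevalence π = 1672/2851 = 0.58646; overall risk P(Y=1) = 0.48334.
Under exogeneity, PAF = [P(Y=1) − p₀]/P(Y=1).
PAF = (0.48334 − 0.34012) / 0.48334 ≈ 0.2963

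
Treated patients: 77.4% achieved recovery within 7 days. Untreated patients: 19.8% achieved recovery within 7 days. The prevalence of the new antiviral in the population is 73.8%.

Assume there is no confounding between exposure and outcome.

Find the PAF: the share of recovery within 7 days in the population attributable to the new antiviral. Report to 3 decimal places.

PAF ≈ 0.682

p₁ = 0.774, p₀ = 0.198.
Overall risk P(Y=1) = π·p₁ + (1−π)·p₀ = 0.738×0.774 + 0.262×0.198 = 0.62309.
Under exogeneity, PAF = [P(Y=1) − p₀] / P(Y=1).
PAF = (0.62309 − 0.198) / 0.62309 ≈ 0.6822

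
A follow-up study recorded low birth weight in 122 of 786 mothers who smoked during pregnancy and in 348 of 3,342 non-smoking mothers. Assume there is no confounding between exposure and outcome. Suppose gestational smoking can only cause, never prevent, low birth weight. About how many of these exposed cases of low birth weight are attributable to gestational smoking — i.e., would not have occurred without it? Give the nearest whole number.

about 40 cases

p₁ = P(outcome | exposed) = 122/786 = 0.15522
p₀ = P(outcome | unexposed) = 348/3342 = 0.10413
PN = (p₁ − p₀)/p₁ = (0.15522 − 0.10413) / 0.15522 ≈ 0.32913.
Attributable cases ≈ PN × (exposed cases) = 0.32913 × 122 ≈ 40.15.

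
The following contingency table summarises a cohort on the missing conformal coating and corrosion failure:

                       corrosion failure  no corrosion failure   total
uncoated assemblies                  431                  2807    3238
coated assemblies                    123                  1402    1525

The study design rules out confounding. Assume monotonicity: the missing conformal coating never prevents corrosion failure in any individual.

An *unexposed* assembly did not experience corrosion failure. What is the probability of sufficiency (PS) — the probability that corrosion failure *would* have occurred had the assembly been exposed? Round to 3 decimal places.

p₁ = P(outcome | exposed) = 431/3238 = 0.13311
p₀ = P(outcome | unexposed) = 123/1525 = 0.080656
Under exogeneity and monotonicity, PS = (p₁ − p₀) / (1 − p₀).
PS = (0.13311 − 0.080656) / (1 − 0.080656) = 0.052451 / 0.91934 ≈ 0.0571

PS ≈ 0.057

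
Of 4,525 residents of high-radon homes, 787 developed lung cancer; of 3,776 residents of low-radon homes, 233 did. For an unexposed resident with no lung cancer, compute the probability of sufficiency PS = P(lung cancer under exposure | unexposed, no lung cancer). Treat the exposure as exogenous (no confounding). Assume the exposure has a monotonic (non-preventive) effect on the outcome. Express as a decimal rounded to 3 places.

p₁ = P(outcome | exposed) = 787/4525 = 0.17392
p₀ = P(outcome | unexposed) = 233/3776 = 0.061706
Under exogeneity and monotonicity, PS = (p₁ − p₀) / (1 − p₀).
PS = (0.17392 − 0.061706) / (1 − 0.061706) = 0.11222 / 0.93829 ≈ 0.1196

PS ≈ 0.120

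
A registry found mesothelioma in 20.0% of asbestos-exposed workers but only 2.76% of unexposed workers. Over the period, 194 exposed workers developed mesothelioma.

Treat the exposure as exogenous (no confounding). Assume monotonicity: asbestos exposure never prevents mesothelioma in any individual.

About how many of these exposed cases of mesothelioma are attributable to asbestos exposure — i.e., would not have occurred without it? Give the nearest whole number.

about 167 cases

p₁ = 0.2, p₀ = 0.0276.
PN = (p₁ − p₀)/p₁ = (0.2 − 0.0276) / 0.2 ≈ 0.86200.
Attributable cases ≈ PN × (exposed cases) = 0.86200 × 194 ≈ 167.23.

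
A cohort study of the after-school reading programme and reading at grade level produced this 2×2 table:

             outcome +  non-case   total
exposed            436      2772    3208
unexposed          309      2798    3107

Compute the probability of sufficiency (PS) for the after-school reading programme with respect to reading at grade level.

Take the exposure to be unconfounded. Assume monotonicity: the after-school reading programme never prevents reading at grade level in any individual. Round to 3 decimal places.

PS ≈ 0.040

p₁ = P(outcome | exposed) = 436/3208 = 0.13591
p₀ = P(outcome | unexposed) = 309/3107 = 0.099453
Under exogeneity and monotonicity, PS = (p₁ − p₀)/(1 − p₀).
PS = (0.13591 − 0.099453) / 0.90055 ≈ 0.0405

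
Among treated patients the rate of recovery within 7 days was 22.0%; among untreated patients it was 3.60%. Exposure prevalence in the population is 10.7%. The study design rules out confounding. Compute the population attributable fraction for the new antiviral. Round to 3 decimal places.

p₁ = 0.22, p₀ = 0.036.
Overall risk P(Y=1) = π·p₁ + (1−π)·p₀ = 0.107×0.22 + 0.893×0.036 = 0.055688.
Under exogeneity, PAF = [P(Y=1) − p₀] / P(Y=1).
PAF = (0.055688 − 0.036) / 0.055688 ≈ 0.3535

PAF ≈ 0.354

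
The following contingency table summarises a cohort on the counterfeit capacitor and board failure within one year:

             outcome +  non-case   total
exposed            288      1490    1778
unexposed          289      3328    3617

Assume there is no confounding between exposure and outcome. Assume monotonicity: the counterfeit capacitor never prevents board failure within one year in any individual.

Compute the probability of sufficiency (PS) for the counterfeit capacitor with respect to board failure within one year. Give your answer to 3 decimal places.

PS ≈ 0.089

p₁ = P(outcome | exposed) = 288/1778 = 0.16198
p₀ = P(outcome | unexposed) = 289/3617 = 0.0799
Under exogeneity and monotonicity, PS = (p₁ − p₀)/(1 − p₀).
PS = (0.16198 − 0.0799) / 0.9201 ≈ 0.0892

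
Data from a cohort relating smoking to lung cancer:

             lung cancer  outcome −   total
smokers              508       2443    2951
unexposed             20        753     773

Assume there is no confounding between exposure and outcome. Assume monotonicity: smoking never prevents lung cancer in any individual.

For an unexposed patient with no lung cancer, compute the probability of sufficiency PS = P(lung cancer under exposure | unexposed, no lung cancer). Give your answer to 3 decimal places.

PS ≈ 0.150

p₁ = P(outcome | exposed) = 508/2951 = 0.17215
p₀ = P(outcome | unexposed) = 20/773 = 0.025873
Under exogeneity and monotonicity, PS = (p₁ − p₀) / (1 − p₀).
PS = (0.17215 − 0.025873) / (1 − 0.025873) = 0.14627 / 0.97413 ≈ 0.1502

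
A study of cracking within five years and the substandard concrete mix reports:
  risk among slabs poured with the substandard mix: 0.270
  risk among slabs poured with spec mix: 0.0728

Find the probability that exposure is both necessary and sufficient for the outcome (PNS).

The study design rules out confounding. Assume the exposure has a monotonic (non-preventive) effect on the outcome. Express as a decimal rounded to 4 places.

Let p₁ = 0.27, p₀ = 0.0728.
Under exogeneity and monotonicity, PNS = p₁ − p₀.
PNS = 0.27 − 0.0728 = 0.1972

PNS ≈ 0.1972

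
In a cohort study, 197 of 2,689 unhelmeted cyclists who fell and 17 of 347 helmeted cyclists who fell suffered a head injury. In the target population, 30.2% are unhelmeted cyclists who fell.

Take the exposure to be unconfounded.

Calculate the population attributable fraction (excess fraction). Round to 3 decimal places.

p₁ = P(outcome | exposed) = 197/2689 = 0.073261
p₀ = P(outcome | unexposed) = 17/347 = 0.048991
Overall risk P(Y=1) = π·p₁ + (1−π)·p₀ = 0.302×0.073261 + 0.698×0.048991 = 0.056321.
Under exogeneity, PAF = [P(Y=1) − p₀] / P(Y=1).
PAF = (0.056321 − 0.048991) / 0.056321 ≈ 0.1301

PAF ≈ 0.130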